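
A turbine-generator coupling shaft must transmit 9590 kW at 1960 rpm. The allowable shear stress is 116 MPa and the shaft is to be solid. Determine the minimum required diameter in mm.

ω = 2π·1960/60 = 205.3 rad/s, so T = P/ω = 9590×10³ / 205.3 = 46720 N·m.
For a solid shaft τ_max = 16T/(πd³), so d = (16T/(π τ_allow))^(1/3) = (16·46720/(π·1.16×10^8))^(1/3) = 0.1271 m.

127 mm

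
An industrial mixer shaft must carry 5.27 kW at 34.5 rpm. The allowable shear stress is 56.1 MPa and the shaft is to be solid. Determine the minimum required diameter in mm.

51.0 mm

ω = 2π·34.5/60 = 3.613 rad/s, so T = P/ω = 5.27×10³ / 3.613 = 1459 N·m.
For a solid shaft τ_max = 16T/(πd³), so d = (16T/(π τ_allow))^(1/3) = (16·1459/(π·5.61×10^7))^(1/3) = 0.05097 m.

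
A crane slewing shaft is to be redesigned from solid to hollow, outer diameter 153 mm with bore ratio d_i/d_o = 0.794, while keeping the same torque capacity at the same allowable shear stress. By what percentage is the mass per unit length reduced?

48.2 %

Equal τ_max and T ⇒ the solid shaft needs d_s³ = d_o³(1−k⁴), so d_s = 153·(1−0.794⁴)^(1/3) = 129.2 mm.
Area ratio A_h/A_s = d_o²(1−k²)/d_s² = (1−k²)/(1−k⁴)^(2/3) = 0.5180.
Mass saving = 1 − 0.5180 = 48.2 %.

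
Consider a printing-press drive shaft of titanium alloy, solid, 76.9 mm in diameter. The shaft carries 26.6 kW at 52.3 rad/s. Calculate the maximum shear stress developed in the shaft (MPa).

ω = 52.3 rad/s, so T = P/ω = 26.6×10³ / 52.30 = 508.6 N·m.
J = πd⁴/32 = π(0.0769)⁴/32 = 3.433×10^-6 m⁴.
τ_max = T·r/J = 508.6 × 0.0385 / 3.433×10^-6 = 5.696×10^6 Pa.

5.70 MPa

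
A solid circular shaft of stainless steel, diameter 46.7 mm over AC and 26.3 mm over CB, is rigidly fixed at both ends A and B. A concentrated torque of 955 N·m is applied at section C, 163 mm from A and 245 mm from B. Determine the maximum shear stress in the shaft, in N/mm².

Compatibility: T_A·a/J_AC = T_B·b/J_CB with T_A + T_B = T₀.
J_AC = 4.67×10^-7 m⁴, J_CB = 4.70×10^-8 m⁴, so T_A = T₀·(J_AC/a)/((J_AC/a)+(J_CB/b)) = 895.1 N·m, T_B = 59.90 N·m.
τ in each portion: τ_AC = 4.48×10^7 Pa, τ_CB = 1.68×10^7 Pa; maximum is in AC.
τ_max = T_AC·r/J = 895.1·0.0234/4.67×10^-7 = 4.476×10^7 Pa.

44.8 N/mm²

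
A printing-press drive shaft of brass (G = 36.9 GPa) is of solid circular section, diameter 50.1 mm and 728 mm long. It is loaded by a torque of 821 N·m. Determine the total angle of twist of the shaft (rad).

J = πd⁴/32 = π(0.0501)⁴/32 = 6.185×10^-7 m⁴.
θ = T·L/(G·J) = 821.0 × 0.728 / (36.9×10⁹ × 6.185×10^-7) = 0.02619 rad.

0.0262 rad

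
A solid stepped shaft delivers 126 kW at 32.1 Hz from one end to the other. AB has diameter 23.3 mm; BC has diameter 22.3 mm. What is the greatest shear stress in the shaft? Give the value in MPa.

287 MPa

ω = 2π·32.1 = 201.7 rad/s, so T = P/ω = 126×10³ / 201.7 = 624.7 N·m.
Under the same torque, τ_max = 16T/(πd³) is largest where d is smallest — segment BC (d = 22.3 mm).
τ_max = 16·624.7/(π·(0.0223)³) = 2.869×10^8 Pa.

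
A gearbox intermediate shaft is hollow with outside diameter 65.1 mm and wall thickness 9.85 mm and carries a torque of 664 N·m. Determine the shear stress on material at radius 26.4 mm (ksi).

J = π(d_o⁴ − d_i⁴)/32 = π(0.0651⁴ − 0.0454⁴)/32 = 1.346×10^-6 m⁴.
Shear stress varies linearly with radius: τ = T·r/J = 664.0 × 0.0264 / 1.346×10^-6 = 1.302×10^7 Pa.

1.89 ksi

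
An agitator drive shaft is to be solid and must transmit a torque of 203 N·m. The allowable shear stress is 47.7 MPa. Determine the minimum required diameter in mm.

For a solid shaft τ_max = 16T/(πd³), so d = (16T/(π τ_allow))^(1/3) = (16·203.0/(π·4.77×10^7))^(1/3) = 0.02788 m.

27.9 mm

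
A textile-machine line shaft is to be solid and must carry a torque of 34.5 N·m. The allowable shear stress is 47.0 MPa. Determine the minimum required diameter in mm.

15.5 mm

For a solid shaft τ_max = 16T/(πd³), so d = (16T/(π τ_allow))^(1/3) = (16·34.50/(π·4.70×10^7))^(1/3) = 0.01552 m.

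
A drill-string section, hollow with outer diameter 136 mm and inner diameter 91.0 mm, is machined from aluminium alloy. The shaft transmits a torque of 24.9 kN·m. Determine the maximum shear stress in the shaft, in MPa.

63.1 MPa

J = π(d_o⁴ − d_i⁴)/32 = π(0.136⁴ − 0.0910⁴)/32 = 2.685×10^-5 m⁴.
τ_max = T·r/J = 24900 × 0.0680 / 2.685×10^-5 = 6.305×10^7 Pa.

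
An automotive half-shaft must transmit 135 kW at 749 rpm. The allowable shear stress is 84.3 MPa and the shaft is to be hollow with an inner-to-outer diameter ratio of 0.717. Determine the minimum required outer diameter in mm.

ω = 2π·749/60 = 78.44 rad/s, so T = P/ω = 135×10³ / 78.44 = 1721 N·m.
For a hollow shaft with d_i/d_o = 0.717: τ_max = 16T/(π d_o³ (1−k⁴)), so d_o = [16T/(π τ_allow (1−k⁴))]^(1/3) = [16·1721/(π·8.43×10^7·0.7357)]^(1/3) = 0.05209 m.

52.1 mm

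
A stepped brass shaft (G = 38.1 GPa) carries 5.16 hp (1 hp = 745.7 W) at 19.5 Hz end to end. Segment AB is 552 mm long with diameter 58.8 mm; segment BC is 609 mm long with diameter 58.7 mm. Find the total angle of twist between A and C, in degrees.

0.0469°

ω = 2π·19.5 = 122.5 rad/s, so T = P/ω = 5.16×745.7 / 122.5 = 31.41 N·m.
J_AB = π(0.0588)⁴/32 = 1.17×10^-6 m⁴; J_BC = π(0.0587)⁴/32 = 1.17×10^-6 m⁴.
θ = (T/G)·Σ L_i/J_i = (31.41/38.1×10⁹)·(0.552/1.17×10^-6 + 0.609/1.17×10^-6) = 8.184×10^-4 rad.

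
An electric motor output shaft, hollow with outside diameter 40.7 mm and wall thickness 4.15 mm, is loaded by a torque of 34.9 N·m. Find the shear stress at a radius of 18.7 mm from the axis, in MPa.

4.05 MPa

J = π(d_o⁴ − d_i⁴)/32 = π(0.0407⁴ − 0.0324⁴)/32 = 1.612×10^-7 m⁴.
Shear stress varies linearly with radius: τ = T·r/J = 34.90 × 0.0187 / 1.612×10^-7 = 4.049×10^6 Pa.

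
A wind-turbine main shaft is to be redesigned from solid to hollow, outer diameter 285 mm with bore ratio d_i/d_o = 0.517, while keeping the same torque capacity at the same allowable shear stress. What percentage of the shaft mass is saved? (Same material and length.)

Equal τ_max and T ⇒ the solid shaft needs d_s³ = d_o³(1−k⁴), so d_s = 285·(1−0.517⁴)^(1/3) = 278.0 mm.
Area ratio A_h/A_s = d_o²(1−k²)/d_s² = (1−k²)/(1−k⁴)^(2/3) = 0.7698.
Mass saving = 1 − 0.7698 = 23.0 %.

23.0 %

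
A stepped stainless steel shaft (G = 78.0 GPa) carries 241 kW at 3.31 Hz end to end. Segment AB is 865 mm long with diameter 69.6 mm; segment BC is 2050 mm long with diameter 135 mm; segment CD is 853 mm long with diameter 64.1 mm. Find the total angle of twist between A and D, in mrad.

ω = 2π·3.31 = 20.80 rad/s, so T = P/ω = 241×10³ / 20.80 = 11590 N·m.
J_AB = π(0.0696)⁴/32 = 2.30×10^-6 m⁴; J_BC = π(0.135)⁴/32 = 3.26×10^-5 m⁴; J_CD = π(0.0641)⁴/32 = 1.66×10^-6 m⁴.
θ = (T/G)·Σ L_i/J_i = (11590/78.0×10⁹)·(0.865/2.30×10^-6 + 2.05/3.26×10^-5 + 0.853/1.66×10^-6) = 0.1416 rad.

142 mrad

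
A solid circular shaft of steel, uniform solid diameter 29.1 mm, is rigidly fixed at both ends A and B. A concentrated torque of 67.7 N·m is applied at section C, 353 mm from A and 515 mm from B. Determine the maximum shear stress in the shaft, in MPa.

8.30 MPa

With uniform GJ and both ends fixed, compatibility θ_AC = θ_CB gives T_A·a = T_B·b, together with T_A + T_B = T₀.
T_A = T₀·b/(a+b) = 67.70·515/868.0 = 40.17 N·m; T_B = 27.53 N·m.
τ in each portion: τ_AC = 8.30×10^6 Pa, τ_CB = 5.69×10^6 Pa; maximum is in AC.
τ_max = T_AC·r/J = 40.17·0.0146/7.04×10^-8 = 8.302×10^6 Pa.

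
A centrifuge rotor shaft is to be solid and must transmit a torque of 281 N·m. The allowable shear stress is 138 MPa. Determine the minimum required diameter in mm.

For a solid shaft τ_max = 16T/(πd³), so d = (16T/(π τ_allow))^(1/3) = (16·281.0/(π·1.38×10^8))^(1/3) = 0.02181 m.

21.8 mm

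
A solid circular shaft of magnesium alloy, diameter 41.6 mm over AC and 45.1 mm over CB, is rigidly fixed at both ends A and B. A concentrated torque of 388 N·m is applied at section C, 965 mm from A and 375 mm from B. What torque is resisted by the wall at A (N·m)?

Compatibility: T_A·a/J_AC = T_B·b/J_CB with T_A + T_B = T₀.
J_AC = 2.94×10^-7 m⁴, J_CB = 4.06×10^-7 m⁴, so T_A = T₀·(J_AC/a)/((J_AC/a)+(J_CB/b)) = 85.18 N·m, T_B = 302.8 N·m.

85.2 N·m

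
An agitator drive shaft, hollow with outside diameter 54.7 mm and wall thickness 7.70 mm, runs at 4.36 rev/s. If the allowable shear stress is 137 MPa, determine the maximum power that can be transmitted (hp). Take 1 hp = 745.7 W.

J = π(d_o⁴ − d_i⁴)/32 = π(0.0547⁴ − 0.0393⁴)/32 = 6.447×10^-7 m⁴.
T_max = τ_allow·J/r = 1.37×10^8 × 6.447×10^-7 / 0.0274 = 3230 N·m.
ω = 2π·4.36 = 27.39 rad/s, so P_max = T_max·ω = 8.847×10^4 W.

119 hp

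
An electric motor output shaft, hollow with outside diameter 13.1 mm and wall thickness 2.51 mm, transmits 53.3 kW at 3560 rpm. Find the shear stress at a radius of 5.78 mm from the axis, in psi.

ω = 2π·3560/60 = 372.8 rad/s, so T = P/ω = 53.3×10³ / 372.8 = 143.0 N·m.
J = π(d_o⁴ − d_i⁴)/32 = π(0.0131⁴ − 0.00808⁴)/32 = 2.473×10^-9 m⁴.
Shear stress varies linearly with radius: τ = T·r/J = 143.0 × 0.00578 / 2.473×10^-9 = 3.342×10^8 Pa.

48500 psi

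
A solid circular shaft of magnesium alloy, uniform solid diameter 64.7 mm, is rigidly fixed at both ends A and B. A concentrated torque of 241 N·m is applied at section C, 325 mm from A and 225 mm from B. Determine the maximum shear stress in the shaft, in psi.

388 psi

With uniform GJ and both ends fixed, compatibility θ_AC = θ_CB gives T_A·a = T_B·b, together with T_A + T_B = T₀.
T_A = T₀·b/(a+b) = 241.0·225/550.0 = 98.59 N·m; T_B = 142.4 N·m.
τ in each portion: τ_AC = 1.85×10^6 Pa, τ_CB = 2.68×10^6 Pa; maximum is in CB.
τ_max = T_CB·r/J = 142.4·0.0324/1.72×10^-6 = 2.678×10^6 Pa.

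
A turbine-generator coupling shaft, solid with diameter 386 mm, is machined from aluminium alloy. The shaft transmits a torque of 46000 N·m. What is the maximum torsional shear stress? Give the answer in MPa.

4.07 MPa

J = πd⁴/32 = π(0.386)⁴/32 = 2.179×10^-3 m⁴.
τ_max = T·r/J = 46000 × 0.193 / 2.179×10^-3 = 4.073×10^6 Pa.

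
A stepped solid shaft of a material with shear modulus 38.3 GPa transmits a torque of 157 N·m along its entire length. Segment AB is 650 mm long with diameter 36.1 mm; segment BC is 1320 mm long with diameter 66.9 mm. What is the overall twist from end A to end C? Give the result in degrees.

1.07°

J_AB = π(0.0361)⁴/32 = 1.67×10^-7 m⁴; J_BC = π(0.0669)⁴/32 = 1.97×10^-6 m⁴.
θ = (T/G)·Σ L_i/J_i = (157.0/38.3×10⁹)·(0.650/1.67×10^-7 + 1.32/1.97×10^-6) = 0.01873 rad.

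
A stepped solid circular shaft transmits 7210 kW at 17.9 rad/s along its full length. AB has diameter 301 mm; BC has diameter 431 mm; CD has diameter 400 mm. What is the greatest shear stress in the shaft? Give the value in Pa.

ω = 17.9 rad/s, so T = P/ω = 7210×10³ / 17.90 = 402800 N·m.
Under the same torque, τ_max = 16T/(πd³) is largest where d is smallest — segment AB (d = 301 mm).
τ_max = 16·402800/(π·(0.301)³) = 7.522×10^7 Pa.

7.52e7 Pa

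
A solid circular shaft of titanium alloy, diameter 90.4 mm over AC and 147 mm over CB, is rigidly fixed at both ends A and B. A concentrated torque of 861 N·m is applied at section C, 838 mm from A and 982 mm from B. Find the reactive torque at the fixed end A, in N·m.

Compatibility: T_A·a/J_AC = T_B·b/J_CB with T_A + T_B = T₀.
J_AC = 6.56×10^-6 m⁴, J_CB = 4.58×10^-5 m⁴, so T_A = T₀·(J_AC/a)/((J_AC/a)+(J_CB/b)) = 123.6 N·m, T_B = 737.4 N·m.

124 N·m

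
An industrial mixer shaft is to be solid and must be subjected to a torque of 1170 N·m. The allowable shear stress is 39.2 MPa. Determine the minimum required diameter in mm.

53.4 mm

For a solid shaft τ_max = 16T/(πd³), so d = (16T/(π τ_allow))^(1/3) = (16·1170/(π·3.92×10^7))^(1/3) = 0.05337 m.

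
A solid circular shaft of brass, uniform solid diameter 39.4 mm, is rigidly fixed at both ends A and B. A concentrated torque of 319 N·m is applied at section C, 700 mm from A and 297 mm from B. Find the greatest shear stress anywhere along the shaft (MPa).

18.6 MPa

With uniform GJ and both ends fixed, compatibility θ_AC = θ_CB gives T_A·a = T_B·b, together with T_A + T_B = T₀.
T_A = T₀·b/(a+b) = 319.0·297/997.0 = 95.03 N·m; T_B = 224.0 N·m.
τ in each portion: τ_AC = 7.91×10^6 Pa, τ_CB = 1.86×10^7 Pa; maximum is in CB.
τ_max = T_CB·r/J = 224.0·0.0197/2.37×10^-7 = 1.865×10^7 Pa.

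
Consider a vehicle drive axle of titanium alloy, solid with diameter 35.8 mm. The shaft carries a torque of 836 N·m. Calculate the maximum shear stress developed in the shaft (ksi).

J = πd⁴/32 = π(0.0358)⁴/32 = 1.613×10^-7 m⁴.
τ_max = T·r/J = 836.0 × 0.0179 / 1.613×10^-7 = 9.280×10^7 Pa.

13.5 ksi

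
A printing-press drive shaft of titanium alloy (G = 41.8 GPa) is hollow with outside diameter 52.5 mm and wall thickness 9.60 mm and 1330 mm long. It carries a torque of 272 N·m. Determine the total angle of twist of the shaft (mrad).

J = π(d_o⁴ − d_i⁴)/32 = π(0.0525⁴ − 0.0333⁴)/32 = 6.251×10^-7 m⁴.
θ = T·L/(G·J) = 272.0 × 1.33 / (41.8×10⁹ × 6.251×10^-7) = 0.01384 rad.

13.8 mrad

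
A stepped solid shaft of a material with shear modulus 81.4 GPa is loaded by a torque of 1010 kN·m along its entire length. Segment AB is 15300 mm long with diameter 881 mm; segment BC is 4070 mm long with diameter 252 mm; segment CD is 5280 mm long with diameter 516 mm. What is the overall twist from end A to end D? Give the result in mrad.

J_AB = π(0.881)⁴/32 = 0.0591 m⁴; J_BC = π(0.252)⁴/32 = 3.96×10^-4 m⁴; J_CD = π(0.516)⁴/32 = 6.96×10^-3 m⁴.
θ = (T/G)·Σ L_i/J_i = (1.010e6/81.4×10⁹)·(15.3/0.0591 + 4.07/3.96×10^-4 + 5.28/6.96×10^-3) = 0.1402 rad.

140 mrad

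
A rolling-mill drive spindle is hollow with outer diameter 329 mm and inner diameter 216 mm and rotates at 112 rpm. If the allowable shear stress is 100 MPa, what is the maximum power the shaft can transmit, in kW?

J = π(d_o⁴ − d_i⁴)/32 = π(0.329⁴ − 0.216⁴)/32 = 9.365×10^-4 m⁴.
T_max = τ_allow·J/r = 1.00×10^8 × 9.365×10^-4 / 0.165 = 569300 N·m.
ω = 2π·112/60 = 11.73 rad/s, so P_max = T_max·ω = 6.677×10^6 W.

6680 kW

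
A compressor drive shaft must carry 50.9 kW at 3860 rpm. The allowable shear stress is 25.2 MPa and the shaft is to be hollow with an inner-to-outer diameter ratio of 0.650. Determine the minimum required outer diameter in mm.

31.4 mm

ω = 2π·3860/60 = 404.2 rad/s, so T = P/ω = 50.9×10³ / 404.2 = 125.9 N·m.
For a hollow shaft with d_i/d_o = 0.650: τ_max = 16T/(π d_o³ (1−k⁴)), so d_o = [16T/(π τ_allow (1−k⁴))]^(1/3) = [16·125.9/(π·2.52×10^7·0.8215)]^(1/3) = 0.03141 m.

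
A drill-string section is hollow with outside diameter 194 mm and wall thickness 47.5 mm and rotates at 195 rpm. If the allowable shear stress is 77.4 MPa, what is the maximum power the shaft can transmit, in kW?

2110 kW

J = π(d_o⁴ − d_i⁴)/32 = π(0.194⁴ − 0.0990⁴)/32 = 1.296×10^-4 m⁴.
T_max = τ_allow·J/r = 7.74×10^7 × 1.296×10^-4 / 0.0970 = 103400 N·m.
ω = 2π·195/60 = 20.42 rad/s, so P_max = T_max·ω = 2.112×10^6 W.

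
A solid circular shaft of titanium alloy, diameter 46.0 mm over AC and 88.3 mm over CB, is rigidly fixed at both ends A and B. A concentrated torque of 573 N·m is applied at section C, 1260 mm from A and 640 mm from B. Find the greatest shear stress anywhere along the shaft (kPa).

4090 kPa

Compatibility: T_A·a/J_AC = T_B·b/J_CB with T_A + T_B = T₀.
J_AC = 4.40×10^-7 m⁴, J_CB = 5.97×10^-6 m⁴, so T_A = T₀·(J_AC/a)/((J_AC/a)+(J_CB/b)) = 20.66 N·m, T_B = 552.3 N·m.
τ in each portion: τ_AC = 1.08×10^6 Pa, τ_CB = 4.09×10^6 Pa; maximum is in CB.
τ_max = T_CB·r/J = 552.3·0.0442/5.97×10^-6 = 4.086×10^6 Pa.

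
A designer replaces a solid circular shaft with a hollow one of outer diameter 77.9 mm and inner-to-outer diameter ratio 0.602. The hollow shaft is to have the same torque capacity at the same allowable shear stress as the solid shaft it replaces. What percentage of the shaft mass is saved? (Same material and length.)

Equal τ_max and T ⇒ the solid shaft needs d_s³ = d_o³(1−k⁴), so d_s = 77.9·(1−0.602⁴)^(1/3) = 74.33 mm.
Area ratio A_h/A_s = d_o²(1−k²)/d_s² = (1−k²)/(1−k⁴)^(2/3) = 0.7003.
Mass saving = 1 − 0.7003 = 30.0 %.

30.0 %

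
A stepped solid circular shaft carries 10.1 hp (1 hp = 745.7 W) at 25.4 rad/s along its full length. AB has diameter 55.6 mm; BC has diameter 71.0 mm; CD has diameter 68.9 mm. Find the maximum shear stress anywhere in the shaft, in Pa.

ω = 25.4 rad/s, so T = P/ω = 10.1×745.7 / 25.40 = 296.5 N·m.
Under the same torque, τ_max = 16T/(πd³) is largest where d is smallest — segment AB (d = 55.6 mm).
τ_max = 16·296.5/(π·(0.0556)³) = 8.786×10^6 Pa.

8.79e6 Pa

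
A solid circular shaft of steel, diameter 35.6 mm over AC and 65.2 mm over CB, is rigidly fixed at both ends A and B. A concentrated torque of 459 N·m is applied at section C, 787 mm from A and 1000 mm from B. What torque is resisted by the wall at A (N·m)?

Compatibility: T_A·a/J_AC = T_B·b/J_CB with T_A + T_B = T₀.
J_AC = 1.58×10^-7 m⁴, J_CB = 1.77×10^-6 m⁴, so T_A = T₀·(J_AC/a)/((J_AC/a)+(J_CB/b)) = 46.58 N·m, T_B = 412.4 N·m.

46.6 N·m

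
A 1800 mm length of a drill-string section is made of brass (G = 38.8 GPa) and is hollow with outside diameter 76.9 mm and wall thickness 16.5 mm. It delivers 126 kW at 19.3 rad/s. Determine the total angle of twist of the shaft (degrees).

5.66°

ω = 19.3 rad/s, so T = P/ω = 126×10³ / 19.30 = 6528 N·m.
J = π(d_o⁴ − d_i⁴)/32 = π(0.0769⁴ − 0.0439⁴)/32 = 3.069×10^-6 m⁴.
θ = T·L/(G·J) = 6528 × 1.80 / (38.8×10⁹ × 3.069×10^-6) = 0.09870 rad.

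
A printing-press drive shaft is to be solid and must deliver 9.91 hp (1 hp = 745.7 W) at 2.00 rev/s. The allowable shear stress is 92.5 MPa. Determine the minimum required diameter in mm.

ω = 2π·2.00 = 12.57 rad/s, so T = P/ω = 9.91×745.7 / 12.57 = 588.1 N·m.
For a solid shaft τ_max = 16T/(πd³), so d = (16T/(π τ_allow))^(1/3) = (16·588.1/(π·9.25×10^7))^(1/3) = 0.03187 m.

31.9 mm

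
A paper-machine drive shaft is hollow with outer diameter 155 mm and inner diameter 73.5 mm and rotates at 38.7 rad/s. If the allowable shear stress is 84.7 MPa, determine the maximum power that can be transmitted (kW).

J = π(d_o⁴ − d_i⁴)/32 = π(0.155⁴ − 0.0735⁴)/32 = 5.380×10^-5 m⁴.
T_max = τ_allow·J/r = 8.47×10^7 × 5.380×10^-5 / 0.0775 = 58800 N·m.
ω = 38.7 rad/s, so P_max = T_max·ω = 2.276×10^6 W.

2280 kW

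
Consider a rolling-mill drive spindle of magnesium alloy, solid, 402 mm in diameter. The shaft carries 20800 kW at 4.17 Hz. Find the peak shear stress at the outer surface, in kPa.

62200 kPa

ω = 2π·4.17 = 26.20 rad/s, so T = P/ω = 20800×10³ / 26.20 = 793900 N·m.
J = πd⁴/32 = π(0.402)⁴/32 = 2.564×10^-3 m⁴.
τ_max = T·r/J = 793900 × 0.201 / 2.564×10^-3 = 6.224×10^7 Pa.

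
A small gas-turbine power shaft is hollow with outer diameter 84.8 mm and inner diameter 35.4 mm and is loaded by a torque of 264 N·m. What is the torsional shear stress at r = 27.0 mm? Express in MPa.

J = π(d_o⁴ − d_i⁴)/32 = π(0.0848⁴ − 0.0354⁴)/32 = 4.923×10^-6 m⁴.
Shear stress varies linearly with radius: τ = T·r/J = 264.0 × 0.0270 / 4.923×10^-6 = 1.448×10^6 Pa.

1.45 MPa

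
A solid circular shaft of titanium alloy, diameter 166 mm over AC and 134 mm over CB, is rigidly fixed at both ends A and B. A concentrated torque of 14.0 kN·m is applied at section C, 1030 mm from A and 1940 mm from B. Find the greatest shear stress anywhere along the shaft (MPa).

12.7 MPa

Compatibility: T_A·a/J_AC = T_B·b/J_CB with T_A + T_B = T₀.
J_AC = 7.45×10^-5 m⁴, J_CB = 3.17×10^-5 m⁴, so T_A = T₀·(J_AC/a)/((J_AC/a)+(J_CB/b)) = 11420 N·m, T_B = 2575 N·m.
τ in each portion: τ_AC = 1.27×10^7 Pa, τ_CB = 5.45×10^6 Pa; maximum is in AC.
τ_max = T_AC·r/J = 11420·0.0830/7.45×10^-5 = 1.272×10^7 Pa.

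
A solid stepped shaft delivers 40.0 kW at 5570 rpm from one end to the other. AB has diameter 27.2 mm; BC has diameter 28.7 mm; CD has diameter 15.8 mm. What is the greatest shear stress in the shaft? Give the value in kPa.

ω = 2π·5570/60 = 583.3 rad/s, so T = P/ω = 40.0×10³ / 583.3 = 68.58 N·m.
Under the same torque, τ_max = 16T/(πd³) is largest where d is smallest — segment CD (d = 15.8 mm).
τ_max = 16·68.58/(π·(0.0158)³) = 8.855×10^7 Pa.

88500 kPa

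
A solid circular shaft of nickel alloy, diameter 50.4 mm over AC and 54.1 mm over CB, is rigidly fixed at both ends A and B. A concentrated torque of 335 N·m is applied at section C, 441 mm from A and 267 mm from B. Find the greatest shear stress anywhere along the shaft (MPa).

7.40 MPa

Compatibility: T_A·a/J_AC = T_B·b/J_CB with T_A + T_B = T₀.
J_AC = 6.33×10^-7 m⁴, J_CB = 8.41×10^-7 m⁴, so T_A = T₀·(J_AC/a)/((J_AC/a)+(J_CB/b)) = 104.9 N·m, T_B = 230.1 N·m.
τ in each portion: τ_AC = 4.17×10^6 Pa, τ_CB = 7.40×10^6 Pa; maximum is in CB.
τ_max = T_CB·r/J = 230.1·0.0271/8.41×10^-7 = 7.400×10^6 Pa.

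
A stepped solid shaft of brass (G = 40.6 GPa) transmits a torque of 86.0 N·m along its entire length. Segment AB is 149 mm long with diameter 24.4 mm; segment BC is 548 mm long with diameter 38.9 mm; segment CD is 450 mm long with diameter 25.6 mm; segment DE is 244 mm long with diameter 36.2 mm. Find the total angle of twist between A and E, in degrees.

2.29°

J_AB = π(0.0244)⁴/32 = 3.48×10^-8 m⁴; J_BC = π(0.0389)⁴/32 = 2.25×10^-7 m⁴; J_CD = π(0.0256)⁴/32 = 4.22×10^-8 m⁴; J_DE = π(0.0362)⁴/32 = 1.69×10^-7 m⁴.
θ = (T/G)·Σ L_i/J_i = (86.00/40.6×10⁹)·(0.149/3.48×10^-8 + 0.548/2.25×10^-7 + 0.450/4.22×10^-8 + 0.244/1.69×10^-7) = 0.03991 rad.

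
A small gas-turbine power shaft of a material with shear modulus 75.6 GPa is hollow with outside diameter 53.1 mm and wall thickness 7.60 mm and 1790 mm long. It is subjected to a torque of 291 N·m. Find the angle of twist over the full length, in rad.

0.0119 rad

J = π(d_o⁴ − d_i⁴)/32 = π(0.0531⁴ − 0.0379⁴)/32 = 5.779×10^-7 m⁴.
θ = T·L/(G·J) = 291.0 × 1.79 / (75.6×10⁹ × 5.779×10^-7) = 0.01192 rad.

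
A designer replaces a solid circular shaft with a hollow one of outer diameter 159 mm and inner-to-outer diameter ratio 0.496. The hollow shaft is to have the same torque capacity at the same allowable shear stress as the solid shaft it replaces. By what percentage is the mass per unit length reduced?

21.4 %

Equal τ_max and T ⇒ the solid shaft needs d_s³ = d_o³(1−k⁴), so d_s = 159·(1−0.496⁴)^(1/3) = 155.7 mm.
Area ratio A_h/A_s = d_o²(1−k²)/d_s² = (1−k²)/(1−k⁴)^(2/3) = 0.7860.
Mass saving = 1 − 0.7860 = 21.4 %.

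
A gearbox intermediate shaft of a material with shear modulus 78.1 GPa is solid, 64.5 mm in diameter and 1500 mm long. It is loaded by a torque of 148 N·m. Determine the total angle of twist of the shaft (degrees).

J = πd⁴/32 = π(0.0645)⁴/32 = 1.699×10^-6 m⁴.
θ = T·L/(G·J) = 148.0 × 1.50 / (78.1×10⁹ × 1.699×10^-6) = 1.673×10^-3 rad.

0.0958°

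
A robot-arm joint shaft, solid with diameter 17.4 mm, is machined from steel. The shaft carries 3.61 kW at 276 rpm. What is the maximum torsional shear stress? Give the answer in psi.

ω = 2π·276/60 = 28.90 rad/s, so T = P/ω = 3.61×10³ / 28.90 = 124.9 N·m.
J = πd⁴/32 = π(0.0174)⁴/32 = 8.999×10^-9 m⁴.
τ_max = T·r/J = 124.9 × 0.00870 / 8.999×10^-9 = 1.208×10^8 Pa.

17500 psi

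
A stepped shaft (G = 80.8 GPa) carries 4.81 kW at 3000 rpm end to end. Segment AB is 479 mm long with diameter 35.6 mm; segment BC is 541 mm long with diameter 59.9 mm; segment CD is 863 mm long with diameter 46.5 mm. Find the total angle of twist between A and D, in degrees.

ω = 2π·3000/60 = 314.2 rad/s, so T = P/ω = 4.81×10³ / 314.2 = 15.31 N·m.
J_AB = π(0.0356)⁴/32 = 1.58×10^-7 m⁴; J_BC = π(0.0599)⁴/32 = 1.26×10^-6 m⁴; J_CD = π(0.0465)⁴/32 = 4.59×10^-7 m⁴.
θ = (T/G)·Σ L_i/J_i = (15.31/80.8×10⁹)·(0.479/1.58×10^-7 + 0.541/1.26×10^-6 + 0.863/4.59×10^-7) = 1.013×10^-3 rad.

0.0580°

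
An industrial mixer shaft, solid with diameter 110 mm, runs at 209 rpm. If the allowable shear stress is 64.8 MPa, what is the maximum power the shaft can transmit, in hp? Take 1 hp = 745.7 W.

J = πd⁴/32 = π(0.110)⁴/32 = 1.437×10^-5 m⁴.
T_max = τ_allow·J/r = 6.48×10^7 × 1.437×10^-5 / 0.0550 = 16930 N·m.
ω = 2π·209/60 = 21.89 rad/s, so P_max = T_max·ω = 3.706×10^5 W.

497 hp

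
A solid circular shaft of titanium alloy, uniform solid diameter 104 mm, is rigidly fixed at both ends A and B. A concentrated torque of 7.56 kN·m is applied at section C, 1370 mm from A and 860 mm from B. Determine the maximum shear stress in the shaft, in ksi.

3.05 ksi

With uniform GJ and both ends fixed, compatibility θ_AC = θ_CB gives T_A·a = T_B·b, together with T_A + T_B = T₀.
T_A = T₀·b/(a+b) = 7560·860/2230 = 2916 N·m; T_B = 4644 N·m.
τ in each portion: τ_AC = 1.32×10^7 Pa, τ_CB = 2.10×10^7 Pa; maximum is in CB.
τ_max = T_CB·r/J = 4644·0.0520/1.15×10^-5 = 2.103×10^7 Pa.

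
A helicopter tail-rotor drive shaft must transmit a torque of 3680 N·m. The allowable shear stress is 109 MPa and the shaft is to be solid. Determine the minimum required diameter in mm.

55.6 mm

For a solid shaft τ_max = 16T/(πd³), so d = (16T/(π τ_allow))^(1/3) = (16·3680/(π·1.09×10^8))^(1/3) = 0.05561 m.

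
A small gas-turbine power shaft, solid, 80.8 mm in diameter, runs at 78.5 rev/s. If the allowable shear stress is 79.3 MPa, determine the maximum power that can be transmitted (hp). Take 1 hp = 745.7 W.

J = πd⁴/32 = π(0.0808)⁴/32 = 4.185×10^-6 m⁴.
T_max = τ_allow·J/r = 7.93×10^7 × 4.185×10^-6 / 0.0404 = 8214 N·m.
ω = 2π·78.5 = 493.2 rad/s, so P_max = T_max·ω = 4.051×10^6 W.

5430 hp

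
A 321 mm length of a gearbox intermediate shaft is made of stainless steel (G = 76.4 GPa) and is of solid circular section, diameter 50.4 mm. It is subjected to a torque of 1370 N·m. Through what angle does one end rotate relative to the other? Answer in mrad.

J = πd⁴/32 = π(0.0504)⁴/32 = 6.335×10^-7 m⁴.
θ = T·L/(G·J) = 1370 × 0.321 / (76.4×10⁹ × 6.335×10^-7) = 9.087×10^-3 rad.

9.09 mrad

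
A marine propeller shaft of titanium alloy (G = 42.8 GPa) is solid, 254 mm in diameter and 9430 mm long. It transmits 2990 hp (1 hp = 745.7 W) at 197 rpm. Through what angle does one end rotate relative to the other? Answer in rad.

ω = 2π·197/60 = 20.63 rad/s, so T = P/ω = 2990×745.7 / 20.63 = 108100 N·m.
J = πd⁴/32 = π(0.254)⁴/32 = 4.086×10^-4 m⁴.
θ = T·L/(G·J) = 108100 × 9.43 / (42.8×10⁹ × 4.086×10^-4) = 0.05827 rad.

0.0583 rad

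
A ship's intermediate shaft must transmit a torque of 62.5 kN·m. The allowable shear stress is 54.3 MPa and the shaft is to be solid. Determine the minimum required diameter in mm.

180 mm

For a solid shaft τ_max = 16T/(πd³), so d = (16T/(π τ_allow))^(1/3) = (16·62500/(π·5.43×10^7))^(1/3) = 0.1803 m.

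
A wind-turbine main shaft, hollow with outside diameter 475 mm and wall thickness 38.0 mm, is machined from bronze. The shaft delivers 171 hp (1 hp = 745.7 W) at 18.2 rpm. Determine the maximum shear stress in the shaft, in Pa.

ω = 2π·18.2/60 = 1.906 rad/s, so T = P/ω = 171×745.7 / 1.906 = 66910 N·m.
J = π(d_o⁴ − d_i⁴)/32 = π(0.475⁴ − 0.399⁴)/32 = 2.510×10^-3 m⁴.
τ_max = T·r/J = 66910 × 0.237 / 2.510×10^-3 = 6.332×10^6 Pa.

6.33e6 Pa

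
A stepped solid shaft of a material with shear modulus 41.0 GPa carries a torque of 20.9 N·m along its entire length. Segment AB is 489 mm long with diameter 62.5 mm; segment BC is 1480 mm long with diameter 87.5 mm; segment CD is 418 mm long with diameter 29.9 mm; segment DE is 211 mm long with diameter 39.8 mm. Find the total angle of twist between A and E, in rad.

0.00345 rad

J_AB = π(0.0625)⁴/32 = 1.50×10^-6 m⁴; J_BC = π(0.0875)⁴/32 = 5.75×10^-6 m⁴; J_CD = π(0.0299)⁴/32 = 7.85×10^-8 m⁴; J_DE = π(0.0398)⁴/32 = 2.46×10^-7 m⁴.
θ = (T/G)·Σ L_i/J_i = (20.90/41.0×10⁹)·(0.489/1.50×10^-6 + 1.48/5.75×10^-6 + 0.418/7.85×10^-8 + 0.211/2.46×10^-7) = 3.450×10^-3 rad.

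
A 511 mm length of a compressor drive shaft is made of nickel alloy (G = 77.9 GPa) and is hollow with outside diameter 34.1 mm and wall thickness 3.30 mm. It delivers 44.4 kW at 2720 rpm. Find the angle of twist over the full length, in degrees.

0.765°

ω = 2π·2720/60 = 284.8 rad/s, so T = P/ω = 44.4×10³ / 284.8 = 155.9 N·m.
J = π(d_o⁴ − d_i⁴)/32 = π(0.0341⁴ − 0.0275⁴)/32 = 7.660×10^-8 m⁴.
θ = T·L/(G·J) = 155.9 × 0.511 / (77.9×10⁹ × 7.660×10^-8) = 0.01335 rad.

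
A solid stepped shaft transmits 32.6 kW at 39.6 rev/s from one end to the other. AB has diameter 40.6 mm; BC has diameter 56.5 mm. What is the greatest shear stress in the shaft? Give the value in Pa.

ω = 2π·39.6 = 248.8 rad/s, so T = P/ω = 32.6×10³ / 248.8 = 131.0 N·m.
Under the same torque, τ_max = 16T/(πd³) is largest where d is smallest — segment AB (d = 40.6 mm).
τ_max = 16·131.0/(π·(0.0406)³) = 9.971×10^6 Pa.

9.97e6 Pa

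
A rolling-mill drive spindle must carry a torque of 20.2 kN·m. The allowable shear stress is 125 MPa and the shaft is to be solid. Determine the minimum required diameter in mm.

93.7 mm

For a solid shaft τ_max = 16T/(πd³), so d = (16T/(π τ_allow))^(1/3) = (16·20200/(π·1.25×10^8))^(1/3) = 0.09371 m.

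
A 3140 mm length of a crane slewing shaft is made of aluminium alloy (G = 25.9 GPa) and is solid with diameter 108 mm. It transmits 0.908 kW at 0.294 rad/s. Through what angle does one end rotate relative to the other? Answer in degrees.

ω = 0.294 rad/s, so T = P/ω = 0.908×10³ / 0.2940 = 3088 N·m.
J = πd⁴/32 = π(0.108)⁴/32 = 1.336×10^-5 m⁴.
θ = T·L/(G·J) = 3088 × 3.14 / (25.9×10⁹ × 1.336×10^-5) = 0.02803 rad.

1.61°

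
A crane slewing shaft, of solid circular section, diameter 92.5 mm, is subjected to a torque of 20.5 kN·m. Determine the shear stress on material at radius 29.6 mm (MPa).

84.4 MPa

J = πd⁴/32 = π(0.0925)⁴/32 = 7.187×10^-6 m⁴.
Shear stress varies linearly with radius: τ = T·r/J = 20500 × 0.0296 / 7.187×10^-6 = 8.443×10^7 Pa.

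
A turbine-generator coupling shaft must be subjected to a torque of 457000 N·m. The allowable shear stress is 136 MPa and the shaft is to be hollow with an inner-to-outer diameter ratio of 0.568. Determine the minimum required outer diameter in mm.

267 mm

For a hollow shaft with d_i/d_o = 0.568: τ_max = 16T/(π d_o³ (1−k⁴)), so d_o = [16T/(π τ_allow (1−k⁴))]^(1/3) = [16·457000/(π·1.36×10^8·0.8959)]^(1/3) = 0.2673 m.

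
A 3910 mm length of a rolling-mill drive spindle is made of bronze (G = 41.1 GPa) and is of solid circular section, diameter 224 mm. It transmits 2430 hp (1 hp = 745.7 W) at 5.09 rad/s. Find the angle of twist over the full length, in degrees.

ω = 5.09 rad/s, so T = P/ω = 2430×745.7 / 5.090 = 356000 N·m.
J = πd⁴/32 = π(0.224)⁴/32 = 2.472×10^-4 m⁴.
θ = T·L/(G·J) = 356000 × 3.91 / (41.1×10⁹ × 2.472×10^-4) = 0.1370 rad.

7.85°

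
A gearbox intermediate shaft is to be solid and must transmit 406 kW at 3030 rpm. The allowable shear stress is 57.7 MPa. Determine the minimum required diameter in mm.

48.3 mm

ω = 2π·3030/60 = 317.3 rad/s, so T = P/ω = 406×10³ / 317.3 = 1280 N·m.
For a solid shaft τ_max = 16T/(πd³), so d = (16T/(π τ_allow))^(1/3) = (16·1280/(π·5.77×10^7))^(1/3) = 0.04834 m.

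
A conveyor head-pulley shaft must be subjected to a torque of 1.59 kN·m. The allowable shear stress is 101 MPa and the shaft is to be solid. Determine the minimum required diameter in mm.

43.1 mm

For a solid shaft τ_max = 16T/(πd³), so d = (16T/(π τ_allow))^(1/3) = (16·1590/(π·1.01×10^8))^(1/3) = 0.04312 m.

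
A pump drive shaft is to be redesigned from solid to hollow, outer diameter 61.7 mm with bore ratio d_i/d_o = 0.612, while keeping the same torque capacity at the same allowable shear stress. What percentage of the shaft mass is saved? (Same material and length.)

Equal τ_max and T ⇒ the solid shaft needs d_s³ = d_o³(1−k⁴), so d_s = 61.7·(1−0.612⁴)^(1/3) = 58.67 mm.
Area ratio A_h/A_s = d_o²(1−k²)/d_s² = (1−k²)/(1−k⁴)^(2/3) = 0.6918.
Mass saving = 1 − 0.6918 = 30.8 %.

30.8 %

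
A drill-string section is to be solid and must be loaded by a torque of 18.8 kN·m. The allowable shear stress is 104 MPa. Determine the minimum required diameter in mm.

For a solid shaft τ_max = 16T/(πd³), so d = (16T/(π τ_allow))^(1/3) = (16·18800/(π·1.04×10^8))^(1/3) = 0.09728 m.

97.3 mm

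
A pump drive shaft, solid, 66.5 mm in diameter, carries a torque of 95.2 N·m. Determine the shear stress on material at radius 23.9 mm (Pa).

J = πd⁴/32 = π(0.0665)⁴/32 = 1.920×10^-6 m⁴.
Shear stress varies linearly with radius: τ = T·r/J = 95.20 × 0.0239 / 1.920×10^-6 = 1.185×10^6 Pa.

1.19e6 Pa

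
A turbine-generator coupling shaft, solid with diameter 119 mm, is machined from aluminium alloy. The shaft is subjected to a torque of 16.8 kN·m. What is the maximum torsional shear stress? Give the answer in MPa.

J = πd⁴/32 = π(0.119)⁴/32 = 1.969×10^-5 m⁴.
τ_max = T·r/J = 16800 × 0.0595 / 1.969×10^-5 = 5.077×10^7 Pa.

50.8 MPa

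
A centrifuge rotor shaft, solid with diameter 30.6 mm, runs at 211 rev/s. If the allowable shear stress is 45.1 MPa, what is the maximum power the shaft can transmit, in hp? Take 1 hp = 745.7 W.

J = πd⁴/32 = π(0.0306)⁴/32 = 8.608×10^-8 m⁴.
T_max = τ_allow·J/r = 4.51×10^7 × 8.608×10^-8 / 0.0153 = 253.7 N·m.
ω = 2π·211 = 1326 rad/s, so P_max = T_max·ω = 3.364×10^5 W.

451 hp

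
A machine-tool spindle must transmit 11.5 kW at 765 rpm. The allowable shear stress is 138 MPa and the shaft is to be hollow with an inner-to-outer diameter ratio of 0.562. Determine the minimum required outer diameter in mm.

18.1 mm

ω = 2π·765/60 = 80.11 rad/s, so T = P/ω = 11.5×10³ / 80.11 = 143.6 N·m.
For a hollow shaft with d_i/d_o = 0.562: τ_max = 16T/(π d_o³ (1−k⁴)), so d_o = [16T/(π τ_allow (1−k⁴))]^(1/3) = [16·143.6/(π·1.38×10^8·0.9002)]^(1/3) = 0.01805 m.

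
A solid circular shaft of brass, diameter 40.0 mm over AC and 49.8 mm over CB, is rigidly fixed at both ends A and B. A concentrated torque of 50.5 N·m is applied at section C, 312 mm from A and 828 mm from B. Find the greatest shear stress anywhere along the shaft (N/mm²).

Compatibility: T_A·a/J_AC = T_B·b/J_CB with T_A + T_B = T₀.
J_AC = 2.51×10^-7 m⁴, J_CB = 6.04×10^-7 m⁴, so T_A = T₀·(J_AC/a)/((J_AC/a)+(J_CB/b)) = 26.50 N·m, T_B = 24.00 N·m.
τ in each portion: τ_AC = 2.11×10^6 Pa, τ_CB = 9.89×10^5 Pa; maximum is in AC.
τ_max = T_AC·r/J = 26.50·0.0200/2.51×10^-7 = 2.109×10^6 Pa.

2.11 N/mm²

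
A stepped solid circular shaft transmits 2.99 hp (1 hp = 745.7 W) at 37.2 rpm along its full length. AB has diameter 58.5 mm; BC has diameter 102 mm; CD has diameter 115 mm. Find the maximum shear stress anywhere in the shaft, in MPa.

14.6 MPa

ω = 2π·37.2/60 = 3.896 rad/s, so T = P/ω = 2.99×745.7 / 3.896 = 572.4 N·m.
Under the same torque, τ_max = 16T/(πd³) is largest where d is smallest — segment AB (d = 58.5 mm).
τ_max = 16·572.4/(π·(0.0585)³) = 1.456×10^7 Pa.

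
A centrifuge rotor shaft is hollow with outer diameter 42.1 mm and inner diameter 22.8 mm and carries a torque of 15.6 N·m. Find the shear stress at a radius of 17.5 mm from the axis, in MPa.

J = π(d_o⁴ − d_i⁴)/32 = π(0.0421⁴ − 0.0228⁴)/32 = 2.819×10^-7 m⁴.
Shear stress varies linearly with radius: τ = T·r/J = 15.60 × 0.0175 / 2.819×10^-7 = 9.685×10^5 Pa.

0.968 MPa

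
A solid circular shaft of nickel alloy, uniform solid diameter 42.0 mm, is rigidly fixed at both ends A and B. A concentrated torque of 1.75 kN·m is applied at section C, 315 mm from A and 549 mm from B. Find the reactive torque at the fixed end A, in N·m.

With uniform GJ and both ends fixed, compatibility θ_AC = θ_CB gives T_A·a = T_B·b, together with T_A + T_B = T₀.
T_A = T₀·b/(a+b) = 1750·549/864.0 = 1112 N·m; T_B = 638.0 N·m.

1110 N·m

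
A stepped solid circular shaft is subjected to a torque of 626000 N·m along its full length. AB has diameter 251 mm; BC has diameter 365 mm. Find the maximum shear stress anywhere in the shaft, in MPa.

Under the same torque, τ_max = 16T/(πd³) is largest where d is smallest — segment AB (d = 251 mm).
τ_max = 16·626000/(π·(0.251)³) = 2.016×10^8 Pa.

202 MPa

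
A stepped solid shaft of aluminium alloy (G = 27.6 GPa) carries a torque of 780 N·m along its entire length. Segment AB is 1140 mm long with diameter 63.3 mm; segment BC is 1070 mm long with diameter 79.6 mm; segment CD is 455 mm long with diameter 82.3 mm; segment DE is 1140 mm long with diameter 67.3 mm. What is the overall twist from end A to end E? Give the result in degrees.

J_AB = π(0.0633)⁴/32 = 1.58×10^-6 m⁴; J_BC = π(0.0796)⁴/32 = 3.94×10^-6 m⁴; J_CD = π(0.0823)⁴/32 = 4.50×10^-6 m⁴; J_DE = π(0.0673)⁴/32 = 2.01×10^-6 m⁴.
θ = (T/G)·Σ L_i/J_i = (780.0/27.6×10⁹)·(1.14/1.58×10^-6 + 1.07/3.94×10^-6 + 0.455/4.50×10^-6 + 1.14/2.01×10^-6) = 0.04696 rad.

2.69°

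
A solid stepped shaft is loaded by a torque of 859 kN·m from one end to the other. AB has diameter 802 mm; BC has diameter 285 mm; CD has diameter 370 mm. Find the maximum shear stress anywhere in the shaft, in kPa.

189000 kPa

Under the same torque, τ_max = 16T/(πd³) is largest where d is smallest — segment BC (d = 285 mm).
τ_max = 16·859000/(π·(0.285)³) = 1.890×10^8 Pa.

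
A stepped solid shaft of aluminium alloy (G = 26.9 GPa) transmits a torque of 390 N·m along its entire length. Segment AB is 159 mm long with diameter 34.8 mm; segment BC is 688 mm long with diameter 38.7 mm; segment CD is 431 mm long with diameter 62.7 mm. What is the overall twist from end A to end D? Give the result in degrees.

3.75°

J_AB = π(0.0348)⁴/32 = 1.44×10^-7 m⁴; J_BC = π(0.0387)⁴/32 = 2.20×10^-7 m⁴; J_CD = π(0.0627)⁴/32 = 1.52×10^-6 m⁴.
θ = (T/G)·Σ L_i/J_i = (390.0/26.9×10⁹)·(0.159/1.44×10^-7 + 0.688/2.20×10^-7 + 0.431/1.52×10^-6) = 0.06542 rad.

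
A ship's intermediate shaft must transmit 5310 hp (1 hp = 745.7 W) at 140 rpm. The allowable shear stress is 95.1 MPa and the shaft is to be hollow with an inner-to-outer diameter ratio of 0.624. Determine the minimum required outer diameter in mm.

257 mm

ω = 2π·140/60 = 14.66 rad/s, so T = P/ω = 5310×745.7 / 14.66 = 270100 N·m.
For a hollow shaft with d_i/d_o = 0.624: τ_max = 16T/(π d_o³ (1−k⁴)), so d_o = [16T/(π τ_allow (1−k⁴))]^(1/3) = [16·270100/(π·9.51×10^7·0.8484)]^(1/3) = 0.2574 m.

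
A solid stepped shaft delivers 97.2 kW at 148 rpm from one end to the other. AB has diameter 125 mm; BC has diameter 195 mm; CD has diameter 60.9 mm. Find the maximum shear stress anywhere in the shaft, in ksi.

20.5 ksi

ω = 2π·148/60 = 15.50 rad/s, so T = P/ω = 97.2×10³ / 15.50 = 6272 N·m.
Under the same torque, τ_max = 16T/(πd³) is largest where d is smallest — segment CD (d = 60.9 mm).
τ_max = 16·6272/(π·(0.0609)³) = 1.414×10^8 Pa.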